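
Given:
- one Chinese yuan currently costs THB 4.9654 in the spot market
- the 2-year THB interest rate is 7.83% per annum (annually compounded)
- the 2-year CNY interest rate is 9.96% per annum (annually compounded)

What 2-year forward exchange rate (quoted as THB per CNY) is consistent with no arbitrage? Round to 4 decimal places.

4.7749

T = 2 years.
THB accumulates by (1 + 0.0783)^2 = 1.1627309.
Growth of 1 CNY over T: (1 + 0.0996)^2 = 1.2091202.
Forward (THB per CNY) = 4.9654 × 1.1627309 / 1.2091202 = 4.774897.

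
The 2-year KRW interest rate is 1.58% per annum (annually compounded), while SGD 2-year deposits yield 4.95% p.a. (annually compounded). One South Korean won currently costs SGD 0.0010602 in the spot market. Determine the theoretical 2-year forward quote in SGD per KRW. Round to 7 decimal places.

T = 2 years.
SGD growth factor: (1 + 0.0495)^2 = 1.1014503.
KRW growth factor: (1 + 0.0158)^2 = 1.0318496.
So F = 0.0010602 × 1.1014503 / 1.0318496 = 0.001131713 (SGD/KRW).

0.0011317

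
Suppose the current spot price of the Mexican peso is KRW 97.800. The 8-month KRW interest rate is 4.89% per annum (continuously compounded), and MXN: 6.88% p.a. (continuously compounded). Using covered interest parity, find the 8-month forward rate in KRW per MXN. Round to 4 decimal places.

96.5111

T = 8/12 years.
Growth of 1 KRW over T: e^(0.0489×8/12) = 1.0331372.
Growth of 1 MXN over T: e^(0.0688×8/12) = 1.04693481.
CIP: F = S · (grow KRW)/(grow MXN) = 97.8 × 1.0331372/1.04693481 = 96.511089 KRW per MXN.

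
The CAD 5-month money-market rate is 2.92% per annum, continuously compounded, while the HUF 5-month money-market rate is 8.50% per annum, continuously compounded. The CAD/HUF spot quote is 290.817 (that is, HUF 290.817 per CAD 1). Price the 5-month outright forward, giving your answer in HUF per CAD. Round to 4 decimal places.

297.6577

T = 5/12 years.
HUF growth factor: e^(0.0850×5/12) = 1.036051307.
CAD growth factor: e^(0.0292×5/12) = 1.012240982.
CIP: F = S · (grow HUF)/(grow CAD) = 290.817 × 1.036051307/1.012240982 = 297.657710 HUF per CAD.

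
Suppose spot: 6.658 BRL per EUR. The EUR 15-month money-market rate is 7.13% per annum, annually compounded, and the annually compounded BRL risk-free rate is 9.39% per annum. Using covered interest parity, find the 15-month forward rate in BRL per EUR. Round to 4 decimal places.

T = 15/12 years.
Growth of 1 BRL over T: (1 + 0.0939)^(15/12) = 1.1187216.
EUR accumulates by (1 + 0.0713)^(15/12) = 1.0899056.
Forward (BRL per EUR) = 6.658 × 1.1187216 / 1.0899056 = 6.834031.

6.8340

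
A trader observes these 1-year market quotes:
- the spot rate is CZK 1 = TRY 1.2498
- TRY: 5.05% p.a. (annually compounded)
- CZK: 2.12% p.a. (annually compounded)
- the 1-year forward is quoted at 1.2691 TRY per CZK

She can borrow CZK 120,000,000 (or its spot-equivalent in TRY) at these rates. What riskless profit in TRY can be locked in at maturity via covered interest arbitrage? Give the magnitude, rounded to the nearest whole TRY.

TRY 2,029,198

T = 1 year.
Invest the CZK and cover forward: 120,000,000 × 1.021200 × 1.2691 = TRY 155,520,590.40.
Convert at spot and invest in TRY: 120,000,000 × 1.2498 × 1.050500 = TRY 157,549,788.00.
The quoted forward undervalues CZK, so borrow CZK, convert to TRY at spot, deposit the TRY at 5.05%, and buy CZK forward at 1.2691 to cover the loan.
Arbitrage profit = |155,520,590.40 − 157,549,788.00| = TRY 2,029,198.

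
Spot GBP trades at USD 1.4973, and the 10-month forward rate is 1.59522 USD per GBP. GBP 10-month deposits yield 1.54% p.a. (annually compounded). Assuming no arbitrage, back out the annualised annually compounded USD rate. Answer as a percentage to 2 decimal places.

T = 10/12 years.
By CIP, F/S equals the USD-to-GBP growth ratio: 1.59522/1.4973 = 1.0653977.
GBP growth factor: (1 + 0.0154)^(10/12) = 1.012817.
That pins the USD growth at 1.0790529.
Annualise: 1.0790529^(12/10) − 1 = 0.095598 = 9.56%.

9.56%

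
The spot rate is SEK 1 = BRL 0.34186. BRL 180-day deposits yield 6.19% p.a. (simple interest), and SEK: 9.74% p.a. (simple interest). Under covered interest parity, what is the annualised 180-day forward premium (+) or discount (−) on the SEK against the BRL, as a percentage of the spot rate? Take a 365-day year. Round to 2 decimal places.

-3.39%

T = 180/365 years.
CIP forward (BRL per SEK) = 0.34186 × 1.030526/1.0480329 = 0.33614939.
Annualised premium = (F − S)/S × (1/T) = (0.33614939 − 0.34186)/0.34186 ÷ (180/365) = -3.39%.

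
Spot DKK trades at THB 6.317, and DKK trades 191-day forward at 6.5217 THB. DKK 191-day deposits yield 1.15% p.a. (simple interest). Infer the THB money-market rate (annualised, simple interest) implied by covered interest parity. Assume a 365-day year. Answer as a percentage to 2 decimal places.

T = 191/365 years.
By CIP, F/S equals the THB-to-DKK growth ratio: 6.5217/6.317 = 1.0324046.
DKK growth factor: 1 + 0.0115×191/365 = 1.0060178.
Hence g_THB = 1.0386174.
(1.0386174 − 1)/T = 0.073798, i.e. 7.38%.

7.38%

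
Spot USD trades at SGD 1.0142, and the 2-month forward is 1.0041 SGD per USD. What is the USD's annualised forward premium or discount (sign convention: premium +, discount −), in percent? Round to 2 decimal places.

T = 2/12 years.
Period premium: (1.0041 − 1.0142)/1.0142 = -0.0099586.
Annualise by dividing by T: -0.0099586 / (2/12) = -0.059752 → -5.98%.

-5.98%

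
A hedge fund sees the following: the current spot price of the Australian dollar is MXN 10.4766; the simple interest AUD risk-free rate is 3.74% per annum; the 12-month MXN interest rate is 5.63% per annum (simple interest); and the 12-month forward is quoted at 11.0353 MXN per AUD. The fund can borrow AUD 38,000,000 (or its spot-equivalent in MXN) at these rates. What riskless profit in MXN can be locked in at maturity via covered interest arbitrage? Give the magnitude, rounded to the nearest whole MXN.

MXN 14,500,330

T = 1 year.
Invest the AUD and cover forward: 38,000,000 × 1.037400 × 11.0353 = MXN 435,024,768.36.
Convert at spot and invest in MXN: 38,000,000 × 10.4766 × 1.056300 = MXN 420,524,438.04.
The quoted forward overvalues AUD, so borrow MXN, buy AUD at spot, deposit the AUD at 3.74%, and sell the proceeds forward at 11.0353.
The gap between the two covered legs is MXN 14,500,330.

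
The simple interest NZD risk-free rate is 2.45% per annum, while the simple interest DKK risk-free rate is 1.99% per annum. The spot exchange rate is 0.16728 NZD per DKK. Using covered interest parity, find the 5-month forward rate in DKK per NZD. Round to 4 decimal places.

5.9667

T = 5/12 years.
NZD accumulates by 1 + 0.0245×5/12 = 1.0102083.
DKK accumulates by 1 + 0.0199×5/12 = 1.0082917.
Forward (NZD per DKK) = 0.16728 × 1.0102083 / 1.0082917 = 0.1675980.
Quoted the other way: 1/0.1675980 = 5.9667 DKK per NZD.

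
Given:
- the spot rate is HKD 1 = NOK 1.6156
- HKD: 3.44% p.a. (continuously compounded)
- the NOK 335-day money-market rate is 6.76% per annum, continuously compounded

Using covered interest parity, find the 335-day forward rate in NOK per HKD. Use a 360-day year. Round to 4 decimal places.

1.6663

T = 335/360 years.
Growth of 1 NOK over T: e^(0.0676×335/360) = 1.0649263.
HKD accumulates by e^(0.0344×335/360) = 1.032529.
So F = 1.6156 × 1.0649263 / 1.032529 = 1.666292 (NOK/HKD).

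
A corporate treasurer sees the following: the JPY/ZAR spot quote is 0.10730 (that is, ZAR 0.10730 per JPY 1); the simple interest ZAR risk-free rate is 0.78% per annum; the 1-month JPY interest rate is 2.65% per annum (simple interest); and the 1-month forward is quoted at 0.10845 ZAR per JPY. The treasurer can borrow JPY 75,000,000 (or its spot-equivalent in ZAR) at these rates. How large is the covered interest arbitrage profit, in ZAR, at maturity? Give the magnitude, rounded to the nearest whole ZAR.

ZAR 98,981

T = 1/12 years.
Keep in JPY, deliver into the forward: 75,000,000·1.002208333·0.10845 = ZAR 8,151,712.03.
Swap to ZAR now, deposit: 75,000,000·0.10730·1.000650 = ZAR 8,052,730.88.
The quoted forward overvalues JPY, so borrow ZAR, buy JPY at spot, deposit the JPY at 2.65%, and sell the proceeds forward at 0.10845.
Profit = 8,151,712.03 − 8,052,730.88 = ZAR 98,981.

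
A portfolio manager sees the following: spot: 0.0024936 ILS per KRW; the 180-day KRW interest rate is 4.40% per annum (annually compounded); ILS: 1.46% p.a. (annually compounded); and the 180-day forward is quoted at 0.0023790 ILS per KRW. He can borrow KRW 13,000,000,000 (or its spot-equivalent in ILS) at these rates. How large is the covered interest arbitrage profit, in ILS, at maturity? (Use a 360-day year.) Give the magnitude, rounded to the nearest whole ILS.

T = 180/360 years.
Keep in KRW, deliver into the forward: 13,000,000,000·1.021763182·0.0023790 = ILS 31,600,069.93.
Swap to ILS now, deposit: 13,000,000,000·0.0024936·1.0072735478 = ILS 32,652,585.14.
The quoted forward undervalues KRW, so borrow KRW, convert to ILS at spot, deposit the ILS at 1.46%, and buy KRW forward at 0.0023790 to cover the loan.
Profit = 32,652,585.14 − 31,600,069.93 = ILS 1,052,515.

ILS 1,052,515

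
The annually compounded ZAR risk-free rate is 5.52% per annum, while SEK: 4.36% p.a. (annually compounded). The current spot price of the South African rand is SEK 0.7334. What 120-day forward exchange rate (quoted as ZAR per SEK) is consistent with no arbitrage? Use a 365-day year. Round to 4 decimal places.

T = 120/365 years.
SEK growth factor: (1 + 0.0436)^(120/365) = 1.0141294.
Growth of 1 ZAR over T: (1 + 0.0552)^(120/365) = 1.0178217.
CIP: F = S · (grow SEK)/(grow ZAR) = 0.7334 × 1.0141294/1.0178217 = 0.7307395 SEK per ZAR.
Invert for ZAR per SEK: 1 / 0.7307395 = 1.3685.

1.3685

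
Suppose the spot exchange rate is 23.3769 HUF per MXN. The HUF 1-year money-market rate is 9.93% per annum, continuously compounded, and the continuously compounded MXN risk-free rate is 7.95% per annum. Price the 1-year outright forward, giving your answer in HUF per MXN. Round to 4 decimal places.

23.8444

T = 1 year.
Growth of 1 HUF over T: e^(0.0993×1) = 1.10439757.
MXN growth factor: e^(0.0795×1) = 1.08274556.
Forward (HUF per MXN) = 23.3769 × 1.10439757 / 1.08274556 = 23.844375.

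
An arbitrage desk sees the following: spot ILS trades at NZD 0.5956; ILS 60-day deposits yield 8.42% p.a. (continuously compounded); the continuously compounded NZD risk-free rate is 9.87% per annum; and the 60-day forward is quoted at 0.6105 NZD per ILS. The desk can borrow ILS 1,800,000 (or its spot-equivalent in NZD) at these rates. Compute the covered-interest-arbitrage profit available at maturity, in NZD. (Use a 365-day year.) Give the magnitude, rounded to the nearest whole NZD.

NZD 24,600

T = 60/365 years.
Keep in ILS, deliver into the forward: 1,800,000·1.013937327·0.6105 = NZD 1,114,215.73.
Swap to NZD now, deposit: 1,800,000·0.5956·1.016356992 = NZD 1,089,616.00.
The quoted forward overvalues ILS, so borrow NZD, buy ILS at spot, deposit the ILS at 8.42%, and sell the proceeds forward at 0.6105.
Arbitrage profit = |1,114,215.73 − 1,089,616.00| = NZD 24,600.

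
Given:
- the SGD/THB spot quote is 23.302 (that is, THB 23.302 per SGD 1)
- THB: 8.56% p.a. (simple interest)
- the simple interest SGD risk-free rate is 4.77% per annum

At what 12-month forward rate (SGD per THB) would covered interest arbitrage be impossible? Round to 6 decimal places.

T = 1 year.
Growth of 1 THB over T: 1 + 0.0856×1 = 1.085600.
SGD accumulates by 1 + 0.0477×1 = 1.047700.
Forward (THB per SGD) = 23.302 × 1.085600 / 1.047700 = 24.14494.
Invert for SGD per THB: 1 / 24.14494 = 0.041417.

0.041417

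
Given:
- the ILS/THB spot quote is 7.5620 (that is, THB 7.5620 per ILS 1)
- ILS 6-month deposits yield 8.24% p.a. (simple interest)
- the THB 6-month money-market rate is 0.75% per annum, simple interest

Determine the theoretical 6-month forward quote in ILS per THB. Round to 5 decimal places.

T = 6/12 years.
THB accumulates by 1 + 0.0075×6/12 = 1.003750.
ILS growth factor: 1 + 0.0824×6/12 = 1.041200.
Forward (THB per ILS) = 7.562 × 1.003750 / 1.041200 = 7.290009.
Quoted the other way: 1/7.290009 = 0.13717 ILS per THB.

0.13717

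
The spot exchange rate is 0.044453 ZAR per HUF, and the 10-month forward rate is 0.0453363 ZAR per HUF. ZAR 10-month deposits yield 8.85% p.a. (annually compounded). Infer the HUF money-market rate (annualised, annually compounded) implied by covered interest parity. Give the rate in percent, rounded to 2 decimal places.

6.31%

T = 10/12 years.
F/S = 0.0453363/0.044453 = 1.0198704 = (growth of ZAR) / (growth of HUF).
The ZAR side grows by (1 + 0.0885)^(10/12) = 1.073224.
So the HUF growth factor = 1.0523141.
Annualise: 1.0523141^(12/10) − 1 = 0.063101 = 6.31%.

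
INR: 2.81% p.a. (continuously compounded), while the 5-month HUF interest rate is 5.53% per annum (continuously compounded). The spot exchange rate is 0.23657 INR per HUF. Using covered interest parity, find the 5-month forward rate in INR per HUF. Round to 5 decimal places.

T = 5/12 years.
INR growth factor: e^(0.0281×5/12) = 1.0117771.
HUF accumulates by e^(0.0553×5/12) = 1.0233092.
So F = 0.23657 × 1.0117771 / 1.0233092 = 0.2339040 (INR/HUF).

0.23390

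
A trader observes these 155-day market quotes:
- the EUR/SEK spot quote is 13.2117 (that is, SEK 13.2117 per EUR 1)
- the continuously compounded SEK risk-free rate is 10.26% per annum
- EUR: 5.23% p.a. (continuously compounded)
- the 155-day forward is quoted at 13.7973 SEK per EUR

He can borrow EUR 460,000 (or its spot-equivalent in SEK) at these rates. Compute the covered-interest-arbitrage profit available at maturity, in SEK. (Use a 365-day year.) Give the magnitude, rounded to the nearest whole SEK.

SEK 141,268

T = 155/365 years.
Invest the EUR and cover forward: 460,000 × 1.022458058 × 13.7973 = SEK 6,489,293.86.
Convert at spot and invest in SEK: 460,000 × 13.2117 × 1.044532966 = SEK 6,348,025.85.
The quoted forward overvalues EUR, so borrow SEK, buy EUR at spot, deposit the EUR at 5.23%, and sell the proceeds forward at 13.7973.
The gap between the two covered legs is SEK 141,268.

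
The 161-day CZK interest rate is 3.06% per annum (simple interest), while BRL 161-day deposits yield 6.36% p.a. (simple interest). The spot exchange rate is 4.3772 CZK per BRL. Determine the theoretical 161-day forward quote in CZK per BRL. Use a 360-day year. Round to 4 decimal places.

T = 161/360 years.
CZK growth factor: 1 + 0.0306×161/360 = 1.013685.
BRL accumulates by 1 + 0.0636×161/360 = 1.0284433.
Forward (CZK per BRL) = 4.3772 × 1.013685 / 1.0284433 = 4.314387.

4.3144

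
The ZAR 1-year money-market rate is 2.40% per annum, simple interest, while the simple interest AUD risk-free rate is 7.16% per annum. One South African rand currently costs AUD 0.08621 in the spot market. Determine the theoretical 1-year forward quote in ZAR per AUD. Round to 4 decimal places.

T = 1 year.
AUD accumulates by 1 + 0.0716×1 = 1.071600.
ZAR accumulates by 1 + 0.0240×1 = 1.024000.
CIP: F = S · (grow AUD)/(grow ZAR) = 0.08621 × 1.071600/1.024000 = 0.090217418 AUD per ZAR.
Invert for ZAR per AUD: 1 / 0.090217418 = 11.0843.

11.0843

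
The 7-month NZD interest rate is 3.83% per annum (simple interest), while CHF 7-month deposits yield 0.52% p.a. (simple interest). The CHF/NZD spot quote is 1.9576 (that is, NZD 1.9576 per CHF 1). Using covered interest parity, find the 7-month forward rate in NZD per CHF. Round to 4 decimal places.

T = 7/12 years.
Growth of 1 NZD over T: 1 + 0.0383×7/12 = 1.0223417.
CHF accumulates by 1 + 0.0052×7/12 = 1.0030333.
So F = 1.9576 × 1.0223417 / 1.0030333 = 1.995284 (NZD/CHF).

1.9953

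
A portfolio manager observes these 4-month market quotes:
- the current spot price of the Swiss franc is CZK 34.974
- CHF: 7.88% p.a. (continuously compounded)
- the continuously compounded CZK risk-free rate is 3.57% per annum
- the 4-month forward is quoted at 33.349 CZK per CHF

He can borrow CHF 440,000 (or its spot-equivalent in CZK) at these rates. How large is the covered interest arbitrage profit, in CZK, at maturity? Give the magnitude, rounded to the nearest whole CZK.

T = 4/12 years.
Keep in CHF, deliver into the forward: 440,000·1.0266146759·33.349 = CZK 15,064,092.04.
Swap to CZK now, deposit: 440,000·34.974·1.0119710867 = CZK 15,572,777.79.
The quoted forward undervalues CHF, so borrow CHF, convert to CZK at spot, deposit the CZK at 3.57%, and buy CHF forward at 33.349 to cover the loan.
Profit = 15,572,777.79 − 15,064,092.04 = CZK 508,686.

CZK 508,686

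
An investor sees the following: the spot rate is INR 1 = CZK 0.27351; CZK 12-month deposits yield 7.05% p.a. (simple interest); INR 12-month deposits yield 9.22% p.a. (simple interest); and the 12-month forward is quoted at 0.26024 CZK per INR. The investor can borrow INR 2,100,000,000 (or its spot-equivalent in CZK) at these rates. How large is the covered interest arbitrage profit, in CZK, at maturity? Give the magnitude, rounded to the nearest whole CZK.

T = 1 year.
Route A — deposit INR, sell forward: 2,100,000,000 × 1.092200 × 0.26024 = CZK 596,891,668.80.
Route B — convert at spot, deposit CZK: 2,100,000,000 × 0.27351 × 1.070500 = CZK 614,864,155.50.
The quoted forward undervalues INR, so borrow INR, convert to CZK at spot, deposit the CZK at 7.05%, and buy INR forward at 0.26024 to cover the loan.
Arbitrage profit = |596,891,668.80 − 614,864,155.50| = CZK 17,972,487.

CZK 17,972,487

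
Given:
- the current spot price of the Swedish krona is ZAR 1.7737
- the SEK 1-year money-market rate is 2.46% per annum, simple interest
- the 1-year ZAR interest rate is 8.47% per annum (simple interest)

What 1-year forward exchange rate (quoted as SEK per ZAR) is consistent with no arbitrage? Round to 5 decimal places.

0.53256

T = 1 year.
Growth of 1 ZAR over T: 1 + 0.0847×1 = 1.084700.
Growth of 1 SEK over T: 1 + 0.0246×1 = 1.024600.
CIP: F = S · (grow ZAR)/(grow SEK) = 1.7737 × 1.084700/1.024600 = 1.877740 ZAR per SEK.
Invert for SEK per ZAR: 1 / 1.877740 = 0.53256.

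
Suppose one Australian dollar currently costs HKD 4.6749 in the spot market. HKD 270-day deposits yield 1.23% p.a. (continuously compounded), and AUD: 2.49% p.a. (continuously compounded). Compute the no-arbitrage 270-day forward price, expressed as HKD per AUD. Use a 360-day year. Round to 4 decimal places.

T = 270/360 years.
HKD growth factor: e^(0.0123×270/360) = 1.0092677.
AUD accumulates by e^(0.0249×270/360) = 1.0188505.
Forward (HKD per AUD) = 4.6749 × 1.0092677 / 1.0188505 = 4.630930.

4.6309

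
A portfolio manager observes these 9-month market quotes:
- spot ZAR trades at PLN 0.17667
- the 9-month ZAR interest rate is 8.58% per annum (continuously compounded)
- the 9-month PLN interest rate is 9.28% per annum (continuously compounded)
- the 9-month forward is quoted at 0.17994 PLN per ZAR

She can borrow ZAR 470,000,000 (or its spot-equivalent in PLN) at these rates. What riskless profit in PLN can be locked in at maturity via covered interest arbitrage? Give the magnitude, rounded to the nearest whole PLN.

PLN 1,172,921

T = 9/12 years.
Invest the ZAR and cover forward: 470,000,000 × 1.0664655964 × 0.17994 = PLN 90,192,915.13.
Convert at spot and invest in PLN: 470,000,000 × 0.17667 × 1.0720792638 = PLN 89,019,994.46.
The quoted forward overvalues ZAR, so borrow PLN, buy ZAR at spot, deposit the ZAR at 8.58%, and sell the proceeds forward at 0.17994.
Profit = 90,192,915.13 − 89,019,994.46 = PLN 1,172,921.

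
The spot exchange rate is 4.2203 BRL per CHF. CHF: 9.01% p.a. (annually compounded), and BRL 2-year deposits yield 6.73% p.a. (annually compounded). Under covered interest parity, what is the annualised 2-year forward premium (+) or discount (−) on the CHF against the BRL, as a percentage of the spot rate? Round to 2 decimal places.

T = 2 years.
No-arbitrage forward: 4.2203 × 1.1391293 / 1.188318 = 4.0456068 BRL/CHF.
Annualised premium = (F − S)/S × (1/T) = (4.0456068 − 4.2203)/4.2203 ÷ 2 = -2.07%.

-2.07%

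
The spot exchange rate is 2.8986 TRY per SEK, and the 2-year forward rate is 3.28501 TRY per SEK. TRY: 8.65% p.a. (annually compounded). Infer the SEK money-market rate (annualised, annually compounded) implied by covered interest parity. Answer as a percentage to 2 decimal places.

T = 2 years.
CIP gives F = S · g_TRY/g_SEK, so g_TRY/g_SEK = 3.28501/2.8986 = 1.1333092.
TRY growth factor: (1 + 0.0865)^2 = 1.1804823.
That pins the SEK growth at 1.0416242.
Annualise: 1.0416242^(1/2) − 1 = 0.020600 = 2.06%.

2.06%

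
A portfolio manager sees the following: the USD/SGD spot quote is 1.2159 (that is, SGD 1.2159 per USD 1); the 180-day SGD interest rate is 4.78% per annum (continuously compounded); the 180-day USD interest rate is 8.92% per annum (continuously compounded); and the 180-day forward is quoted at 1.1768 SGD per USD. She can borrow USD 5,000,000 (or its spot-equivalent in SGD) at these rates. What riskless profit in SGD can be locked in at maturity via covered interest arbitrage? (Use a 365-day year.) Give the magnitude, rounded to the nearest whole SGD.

SGD 75,903

T = 180/365 years.
Keep in USD, deliver into the forward: 5,000,000·1.044970903·1.1768 = SGD 6,148,608.79.
Swap to SGD now, deposit: 5,000,000·1.2159·1.023852633 = SGD 6,224,512.08.
The quoted forward undervalues USD, so borrow USD, convert to SGD at spot, deposit the SGD at 4.78%, and buy USD forward at 1.1768 to cover the loan.
Profit = 6,224,512.08 − 6,148,608.79 = SGD 75,903.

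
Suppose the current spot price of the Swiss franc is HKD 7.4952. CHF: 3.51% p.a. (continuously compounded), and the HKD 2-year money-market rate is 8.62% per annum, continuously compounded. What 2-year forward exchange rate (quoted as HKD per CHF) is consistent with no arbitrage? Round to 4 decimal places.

T = 2 years.
HKD accumulates by e^(0.0862×2) = 1.188153.
Growth of 1 CHF over T: e^(0.0351×2) = 1.0727227.
Forward (HKD per CHF) = 7.4952 × 1.188153 / 1.0727227 = 8.301721.

8.3017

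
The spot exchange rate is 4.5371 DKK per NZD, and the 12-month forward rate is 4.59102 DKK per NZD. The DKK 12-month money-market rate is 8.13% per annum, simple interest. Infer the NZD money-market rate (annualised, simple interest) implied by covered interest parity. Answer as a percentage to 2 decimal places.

6.86%

T = 1 year.
F/S = 4.59102/4.5371 = 1.0118842 = (growth of DKK) / (growth of NZD).
DKK growth factor: 1 + 0.0813×1 = 1.081300.
That pins the NZD growth at 1.0686005.
r = (1.0686005 − 1)/1 = 0.068601 → 6.86%.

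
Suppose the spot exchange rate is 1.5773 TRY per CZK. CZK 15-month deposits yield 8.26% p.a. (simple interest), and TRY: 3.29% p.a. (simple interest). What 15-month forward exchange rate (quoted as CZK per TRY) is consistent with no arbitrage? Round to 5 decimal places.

T = 15/12 years.
TRY accumulates by 1 + 0.0329×15/12 = 1.041125.
Growth of 1 CZK over T: 1 + 0.0826×15/12 = 1.103250.
So F = 1.5773 × 1.041125 / 1.103250 = 1.488481 (TRY/CZK).
Invert for CZK per TRY: 1 / 1.488481 = 0.67183.

0.67183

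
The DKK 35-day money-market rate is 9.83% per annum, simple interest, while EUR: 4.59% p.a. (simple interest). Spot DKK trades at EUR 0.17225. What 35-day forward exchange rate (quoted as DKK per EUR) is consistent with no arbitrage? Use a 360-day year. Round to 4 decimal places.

5.8350

T = 35/360 years.
EUR accumulates by 1 + 0.0459×35/360 = 1.0044625.
Growth of 1 DKK over T: 1 + 0.0983×35/360 = 1.0095569.
Forward (EUR per DKK) = 0.17225 × 1.0044625 / 1.0095569 = 0.1713808.
Invert for DKK per EUR: 1 / 0.1713808 = 5.8350.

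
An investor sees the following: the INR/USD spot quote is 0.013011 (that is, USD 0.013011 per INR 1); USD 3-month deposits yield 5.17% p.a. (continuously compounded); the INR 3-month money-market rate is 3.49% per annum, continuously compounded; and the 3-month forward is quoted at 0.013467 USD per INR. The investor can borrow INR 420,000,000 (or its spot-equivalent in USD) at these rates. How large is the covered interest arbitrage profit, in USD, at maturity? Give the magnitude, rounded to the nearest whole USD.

USD 169,997

T = 3/12 years.
Keep in INR, deliver into the forward: 420,000,000·1.008763174·0.013467 = USD 5,705,705.74.
Swap to USD now, deposit: 420,000,000·0.013011·1.013008889 = USD 5,535,708.64.
The quoted forward overvalues INR, so borrow USD, buy INR at spot, deposit the INR at 3.49%, and sell the proceeds forward at 0.013467.
Profit = 5,705,705.74 − 5,535,708.64 = USD 169,997.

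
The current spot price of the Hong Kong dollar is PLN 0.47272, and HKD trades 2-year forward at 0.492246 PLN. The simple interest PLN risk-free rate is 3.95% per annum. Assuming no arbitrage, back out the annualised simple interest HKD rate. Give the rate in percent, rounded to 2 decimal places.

T = 2 years.
CIP gives F = S · g_PLN/g_HKD, so g_PLN/g_HKD = 0.492246/0.47272 = 1.0413056.
The PLN side grows by 1 + 0.0395×2 = 1.079000.
Hence g_HKD = 1.0361992.
r = (1.0361992 − 1)/2 = 0.018100 → 1.81%.

1.81%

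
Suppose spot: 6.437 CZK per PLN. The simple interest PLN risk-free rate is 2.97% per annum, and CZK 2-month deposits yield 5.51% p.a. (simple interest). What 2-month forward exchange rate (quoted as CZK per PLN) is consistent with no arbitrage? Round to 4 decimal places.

6.4641

T = 2/12 years.
Growth of 1 CZK over T: 1 + 0.0551×2/12 = 1.0091833.
PLN growth factor: 1 + 0.0297×2/12 = 1.004950.
CIP: F = S · (grow CZK)/(grow PLN) = 6.437 × 1.0091833/1.004950 = 6.464116 CZK per PLN.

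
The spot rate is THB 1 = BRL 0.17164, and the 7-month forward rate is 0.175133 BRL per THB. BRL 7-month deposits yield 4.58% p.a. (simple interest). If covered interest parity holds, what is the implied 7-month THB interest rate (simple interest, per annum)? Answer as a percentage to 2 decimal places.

T = 7/12 years.
By CIP, F/S equals the BRL-to-THB growth ratio: 0.175133/0.17164 = 1.0203507.
The BRL side grows by 1 + 0.0458×7/12 = 1.0267167.
So the THB growth factor = 1.006239.
(1.006239 − 1)/T = 0.010695, i.e. 1.07%.

1.07%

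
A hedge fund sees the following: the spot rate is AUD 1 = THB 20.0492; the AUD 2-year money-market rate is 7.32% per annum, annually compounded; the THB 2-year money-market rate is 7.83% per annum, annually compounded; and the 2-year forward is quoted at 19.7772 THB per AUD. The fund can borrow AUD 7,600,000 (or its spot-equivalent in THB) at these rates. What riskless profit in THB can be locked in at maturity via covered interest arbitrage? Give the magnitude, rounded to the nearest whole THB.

T = 2 years.
Route A — deposit AUD, sell forward: 7,600,000 × 1.15175824 × 19.7772 = THB 173,117,003.29.
Route B — convert at spot, deposit THB: 7,600,000 × 20.0492 × 1.16273089 = THB 177,169,863.61.
The quoted forward undervalues AUD, so borrow AUD, convert to THB at spot, deposit the THB at 7.83%, and buy AUD forward at 19.7772 to cover the loan.
The gap between the two covered legs is THB 4,052,860.

THB 4,052,860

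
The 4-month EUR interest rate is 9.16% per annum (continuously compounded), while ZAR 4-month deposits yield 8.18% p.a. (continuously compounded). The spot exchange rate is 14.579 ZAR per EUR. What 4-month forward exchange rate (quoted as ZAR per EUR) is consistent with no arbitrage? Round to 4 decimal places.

14.5315

T = 4/12 years.
ZAR accumulates by e^(0.0818×4/12) = 1.0276418.
EUR growth factor: e^(0.0916×4/12) = 1.03100426.
Forward (ZAR per EUR) = 14.579 × 1.0276418 / 1.03100426 = 14.531453.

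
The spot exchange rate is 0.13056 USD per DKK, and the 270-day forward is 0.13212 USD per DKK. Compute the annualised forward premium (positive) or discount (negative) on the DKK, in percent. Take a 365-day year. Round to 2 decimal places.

+1.62%

T = 270/365 years.
DKK trades forward at +1.19485% vs spot over the period.
Per annum: 0.0119485 / (270/365) = 0.016153 = 1.62%.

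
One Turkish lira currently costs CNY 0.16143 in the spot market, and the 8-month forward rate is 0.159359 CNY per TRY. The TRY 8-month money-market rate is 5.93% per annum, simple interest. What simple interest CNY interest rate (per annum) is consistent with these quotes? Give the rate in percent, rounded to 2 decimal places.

3.93%

T = 8/12 years.
F/S = 0.159359/0.16143 = 0.9871709 = (growth of CNY) / (growth of TRY).
The TRY side grows by 1 + 0.0593×8/12 = 1.0395333.
That pins the CNY growth at 1.026197.
(1.026197 − 1)/T = 0.039296, i.e. 3.93%.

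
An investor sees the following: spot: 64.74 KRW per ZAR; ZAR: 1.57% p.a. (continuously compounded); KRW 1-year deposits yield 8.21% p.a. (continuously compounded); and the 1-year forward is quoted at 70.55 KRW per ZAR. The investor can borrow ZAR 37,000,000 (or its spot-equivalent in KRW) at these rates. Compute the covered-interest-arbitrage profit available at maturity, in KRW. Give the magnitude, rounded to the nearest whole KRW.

T = 1 year.
Invest the ZAR and cover forward: 37,000,000 × 1.015823892522 × 70.55 = KRW 2,651,655,897.84.
Convert at spot and invest in KRW: 37,000,000 × 64.74 × 1.085564360838 = KRW 2,600,339,158.66.
The quoted forward overvalues ZAR, so borrow KRW, buy ZAR at spot, deposit the ZAR at 1.57%, and sell the proceeds forward at 70.55.
Arbitrage profit = |2,651,655,897.84 − 2,600,339,158.66| = KRW 51,316,739.

KRW 51,316,739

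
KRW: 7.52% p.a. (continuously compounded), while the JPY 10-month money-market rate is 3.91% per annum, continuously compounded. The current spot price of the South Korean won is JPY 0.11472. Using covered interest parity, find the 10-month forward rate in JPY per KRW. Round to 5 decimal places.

0.11132

T = 10/12 years.
Growth of 1 JPY over T: e^(0.0391×10/12) = 1.033120.
KRW accumulates by e^(0.0752×10/12) = 1.0646719.
Forward (JPY per KRW) = 0.11472 × 1.033120 / 1.0646719 = 0.1113202.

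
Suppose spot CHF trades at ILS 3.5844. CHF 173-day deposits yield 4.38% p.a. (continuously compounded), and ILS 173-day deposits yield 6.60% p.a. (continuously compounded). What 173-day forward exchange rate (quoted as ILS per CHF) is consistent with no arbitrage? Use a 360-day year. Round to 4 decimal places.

T = 173/360 years.
ILS growth factor: e^(0.0660×173/360) = 1.032225.
CHF growth factor: e^(0.0438×173/360) = 1.0212714.
So F = 3.5844 × 1.032225 / 1.0212714 = 3.622844 (ILS/CHF).

3.6228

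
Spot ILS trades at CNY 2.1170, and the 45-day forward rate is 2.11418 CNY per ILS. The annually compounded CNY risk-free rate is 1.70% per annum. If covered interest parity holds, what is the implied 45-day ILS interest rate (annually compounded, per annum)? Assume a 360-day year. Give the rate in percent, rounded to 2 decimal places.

T = 45/360 years.
F/S = 2.11418/2.117 = 0.9986679 = (growth of CNY) / (growth of ILS).
CNY growth factor: (1 + 0.0170)^(45/360) = 1.0021094.
Hence g_ILS = 1.0034461.
r = 1.0034461^(360/45) − 1 = 0.027904 → 2.79%.

2.79%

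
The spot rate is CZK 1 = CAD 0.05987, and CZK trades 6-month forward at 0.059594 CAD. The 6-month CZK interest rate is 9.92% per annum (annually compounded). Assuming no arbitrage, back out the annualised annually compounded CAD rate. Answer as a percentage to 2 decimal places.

T = 6/12 years.
F/S = 0.059594/0.05987 = 0.9953900 = (growth of CAD) / (growth of CZK).
CZK growth factor: (1 + 0.0992)^(6/12) = 1.0484274.
So the CAD growth factor = 1.0435941.
r = 1.0435941^(12/6) − 1 = 0.089089 → 8.91%.

8.91%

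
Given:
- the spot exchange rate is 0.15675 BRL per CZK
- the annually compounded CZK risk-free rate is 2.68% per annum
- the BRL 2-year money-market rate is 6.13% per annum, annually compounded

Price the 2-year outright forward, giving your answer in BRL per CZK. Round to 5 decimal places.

0.16746

T = 2 years.
BRL accumulates by (1 + 0.0613)^2 = 1.1263577.
CZK accumulates by (1 + 0.0268)^2 = 1.0543182.
Forward (BRL per CZK) = 0.15675 × 1.1263577 / 1.0543182 = 0.1674604.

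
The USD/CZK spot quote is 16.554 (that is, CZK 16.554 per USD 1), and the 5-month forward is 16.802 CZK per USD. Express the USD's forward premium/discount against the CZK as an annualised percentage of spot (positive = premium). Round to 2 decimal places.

T = 5/12 years.
USD trades forward at +1.49813% vs spot over the period.
Per annum: 0.0149813 / (5/12) = 0.035955 = 3.60%.

+3.60%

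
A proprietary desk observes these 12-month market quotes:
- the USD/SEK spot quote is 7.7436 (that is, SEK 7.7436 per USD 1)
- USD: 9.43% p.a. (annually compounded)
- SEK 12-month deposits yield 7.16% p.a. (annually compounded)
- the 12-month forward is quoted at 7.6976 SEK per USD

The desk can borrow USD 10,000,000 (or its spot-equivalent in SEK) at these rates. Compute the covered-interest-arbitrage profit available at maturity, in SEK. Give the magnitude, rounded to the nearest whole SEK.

SEK 1,254,419

T = 1 year.
Keep in USD, deliver into the forward: 10,000,000·1.094300·7.6976 = SEK 84,234,836.80.
Swap to SEK now, deposit: 10,000,000·7.7436·1.071600 = SEK 82,980,417.60.
The quoted forward overvalues USD, so borrow SEK, buy USD at spot, deposit the USD at 9.43%, and sell the proceeds forward at 7.6976.
Profit = 84,234,836.80 − 82,980,417.60 = SEK 1,254,419.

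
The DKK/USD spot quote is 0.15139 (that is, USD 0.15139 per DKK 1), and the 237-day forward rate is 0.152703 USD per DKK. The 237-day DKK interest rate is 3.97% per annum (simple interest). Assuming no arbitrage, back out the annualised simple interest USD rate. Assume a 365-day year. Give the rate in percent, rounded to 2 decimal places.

T = 237/365 years.
By CIP, F/S equals the USD-to-DKK growth ratio: 0.152703/0.15139 = 1.0086730.
DKK growth factor: 1 + 0.0397×237/365 = 1.0257778.
That pins the USD growth at 1.0346744.
(1.0346744 − 1)/T = 0.053402, i.e. 5.34%.

5.34%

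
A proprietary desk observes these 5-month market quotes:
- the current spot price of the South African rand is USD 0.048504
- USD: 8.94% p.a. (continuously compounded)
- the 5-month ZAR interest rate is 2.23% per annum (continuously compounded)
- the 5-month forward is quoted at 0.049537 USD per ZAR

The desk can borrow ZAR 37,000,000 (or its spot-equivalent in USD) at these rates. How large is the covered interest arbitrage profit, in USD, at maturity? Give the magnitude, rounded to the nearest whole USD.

USD 12,781

T = 5/12 years.
Keep in ZAR, deliver into the forward: 37,000,000·1.009334968·0.049537 = USD 1,849,978.77.
Swap to USD now, deposit: 37,000,000·0.048504·1.037952477 = USD 1,862,759.34.
The quoted forward undervalues ZAR, so borrow ZAR, convert to USD at spot, deposit the USD at 8.94%, and buy ZAR forward at 0.049537 to cover the loan.
The gap between the two covered legs is USD 12,781.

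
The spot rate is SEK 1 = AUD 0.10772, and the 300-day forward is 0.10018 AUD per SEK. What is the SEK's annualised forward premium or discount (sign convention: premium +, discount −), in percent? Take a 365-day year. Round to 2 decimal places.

-8.52%

T = 300/365 years.
(F − S)/S = (0.10018 − 0.10772)/0.10772 = -0.0699963.
×(1/T) gives -8.52% p.a.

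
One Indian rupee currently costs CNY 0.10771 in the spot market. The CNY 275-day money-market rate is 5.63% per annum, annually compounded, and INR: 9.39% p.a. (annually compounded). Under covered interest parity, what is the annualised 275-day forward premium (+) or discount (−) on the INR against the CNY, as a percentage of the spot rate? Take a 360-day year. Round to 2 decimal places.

T = 275/360 years.
No-arbitrage forward: 0.10771 × 1.0427275 / 1.0709633 = 0.10487024 CNY/INR.
(F − S)/S ÷ T = (0.10487024 − 0.10771)/0.10771/(275/360) = -0.034514 → -3.45%.

-3.45%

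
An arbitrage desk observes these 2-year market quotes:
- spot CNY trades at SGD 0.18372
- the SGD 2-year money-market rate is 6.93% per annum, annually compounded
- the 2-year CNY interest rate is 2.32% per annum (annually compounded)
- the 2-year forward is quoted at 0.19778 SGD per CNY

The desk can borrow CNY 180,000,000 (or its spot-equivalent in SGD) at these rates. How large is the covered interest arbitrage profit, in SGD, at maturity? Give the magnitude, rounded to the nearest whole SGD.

SGD 540,443

T = 2 years.
Invest the CNY and cover forward: 180,000,000 × 1.04693824 × 0.19778 = SGD 37,271,420.12.
Convert at spot and invest in SGD: 180,000,000 × 0.18372 × 1.14340249 = SGD 37,811,862.98.
The quoted forward undervalues CNY, so borrow CNY, convert to SGD at spot, deposit the SGD at 6.93%, and buy CNY forward at 0.19778 to cover the loan.
The gap between the two covered legs is SGD 540,443.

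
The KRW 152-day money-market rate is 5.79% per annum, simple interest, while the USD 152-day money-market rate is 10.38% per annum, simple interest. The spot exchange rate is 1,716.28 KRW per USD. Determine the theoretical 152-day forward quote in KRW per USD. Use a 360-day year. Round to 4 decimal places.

1684.4150

T = 152/360 years.
KRW growth factor: 1 + 0.0579×152/360 = 1.0244466667.
Growth of 1 USD over T: 1 + 0.1038×152/360 = 1.0438266667.
Forward (KRW per USD) = 1716.28 × 1.0244466667 / 1.0438266667 = 1684.415029.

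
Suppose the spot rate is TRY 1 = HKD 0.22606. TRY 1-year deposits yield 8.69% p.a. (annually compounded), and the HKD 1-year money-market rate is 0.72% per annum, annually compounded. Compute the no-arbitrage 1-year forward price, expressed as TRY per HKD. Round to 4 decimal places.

4.7736

T = 1 year.
HKD growth factor: (1 + 0.0072)^1 = 1.007200.
TRY accumulates by (1 + 0.0869)^1 = 1.086900.
CIP: F = S · (grow HKD)/(grow TRY) = 0.22606 × 1.007200/1.086900 = 0.2094835 HKD per TRY.
Quoted the other way: 1/0.2094835 = 4.7736 TRY per HKD.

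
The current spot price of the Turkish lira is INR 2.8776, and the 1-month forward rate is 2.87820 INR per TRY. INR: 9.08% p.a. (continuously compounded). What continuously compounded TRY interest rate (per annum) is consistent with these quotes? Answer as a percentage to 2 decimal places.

8.83%

T = 1/12 years.
By CIP, F/S equals the INR-to-TRY growth ratio: 2.8782/2.8776 = 1.0002085.
INR growth factor: e^(0.0908×1/12) = 1.0075954.
Hence g_TRY = 1.0073854.
Take logs: ln 1.0073854 / (1/12) = 0.088299, so 8.83%.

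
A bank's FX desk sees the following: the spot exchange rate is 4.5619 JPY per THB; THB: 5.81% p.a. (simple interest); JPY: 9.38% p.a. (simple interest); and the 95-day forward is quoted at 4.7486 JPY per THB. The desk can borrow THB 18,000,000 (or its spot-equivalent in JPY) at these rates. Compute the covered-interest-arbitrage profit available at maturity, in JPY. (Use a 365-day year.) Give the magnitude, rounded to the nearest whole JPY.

JPY 2,648,432

T = 95/365 years.
Keep in THB, deliver into the forward: 18,000,000·1.0151219178·4.7486 = JPY 86,767,342.90.
Swap to JPY now, deposit: 18,000,000·4.5619·1.0244136986 = JPY 84,118,911.33.
The quoted forward overvalues THB, so borrow JPY, buy THB at spot, deposit the THB at 5.81%, and sell the proceeds forward at 4.7486.
Arbitrage profit = |86,767,342.90 − 84,118,911.33| = JPY 2,648,432.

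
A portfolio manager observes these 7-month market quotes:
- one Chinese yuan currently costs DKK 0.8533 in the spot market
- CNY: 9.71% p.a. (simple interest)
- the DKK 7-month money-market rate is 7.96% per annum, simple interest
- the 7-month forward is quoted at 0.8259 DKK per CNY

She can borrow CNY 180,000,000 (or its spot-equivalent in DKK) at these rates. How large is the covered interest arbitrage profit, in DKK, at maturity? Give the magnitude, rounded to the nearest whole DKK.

T = 7/12 years.
Invest the CNY and cover forward: 180,000,000 × 1.05664166667 × 0.8259 = DKK 157,082,463.45.
Convert at spot and invest in DKK: 180,000,000 × 0.8533 × 1.04643333333 = DKK 160,725,881.40.
The quoted forward undervalues CNY, so borrow CNY, convert to DKK at spot, deposit the DKK at 7.96%, and buy CNY forward at 0.8259 to cover the loan.
The gap between the two covered legs is DKK 3,643,418.

DKK 3,643,418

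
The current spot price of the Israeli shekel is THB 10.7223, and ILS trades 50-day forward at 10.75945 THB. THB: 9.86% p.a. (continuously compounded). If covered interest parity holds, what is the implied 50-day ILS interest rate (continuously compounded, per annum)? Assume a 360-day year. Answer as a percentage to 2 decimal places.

T = 50/360 years.
F/S = 10.75945/10.7223 = 1.0034647 = (growth of THB) / (growth of ILS).
The THB side grows by e^(0.0986×50/360) = 1.0137886.
So the ILS growth factor = 1.0102883.
r = ln(1.0102883)/(50/360) = 0.073697 → 7.37%.

7.37%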